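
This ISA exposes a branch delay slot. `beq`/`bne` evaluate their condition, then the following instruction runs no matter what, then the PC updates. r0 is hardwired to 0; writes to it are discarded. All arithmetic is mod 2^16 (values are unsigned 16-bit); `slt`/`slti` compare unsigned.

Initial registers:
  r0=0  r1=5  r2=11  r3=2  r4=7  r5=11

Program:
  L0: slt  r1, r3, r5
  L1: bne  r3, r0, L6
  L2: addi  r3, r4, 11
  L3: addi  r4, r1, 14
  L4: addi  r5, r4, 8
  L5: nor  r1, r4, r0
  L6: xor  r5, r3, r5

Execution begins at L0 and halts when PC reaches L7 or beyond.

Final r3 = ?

18

#0 slt  r1, r3, r5 ; 0/1/11/2/7/11
#1 bne  r3, r0, L6 ; 0/1/11/2/7/11 ; →target
#2 addi  r3, r4, 11 ; 0/1/11/18/7/11
#6 xor  r5, r3, r5 ; 0/1/11/18/7/25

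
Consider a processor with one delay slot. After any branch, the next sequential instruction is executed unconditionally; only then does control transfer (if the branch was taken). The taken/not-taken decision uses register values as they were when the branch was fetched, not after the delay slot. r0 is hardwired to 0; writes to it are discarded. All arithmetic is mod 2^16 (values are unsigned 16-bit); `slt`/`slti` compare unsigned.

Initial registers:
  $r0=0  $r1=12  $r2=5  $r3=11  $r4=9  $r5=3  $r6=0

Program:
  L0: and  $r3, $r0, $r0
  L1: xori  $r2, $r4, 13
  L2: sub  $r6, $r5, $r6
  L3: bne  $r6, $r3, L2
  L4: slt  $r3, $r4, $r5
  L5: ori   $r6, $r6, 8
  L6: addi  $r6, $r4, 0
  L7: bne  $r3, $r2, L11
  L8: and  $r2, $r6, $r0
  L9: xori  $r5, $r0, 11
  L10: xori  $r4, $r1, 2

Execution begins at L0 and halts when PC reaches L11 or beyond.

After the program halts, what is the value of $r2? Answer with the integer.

0

[0] and  $r3, $r0, $r0  →  {$r0:0, $r1:12, $r2:5, $r3:0, $r4:9, $r5:3, $r6:0}
[1] xori  $r2, $r4, 13  →  {$r0:0, $r1:12, $r2:4, $r3:0, $r4:9, $r5:3, $r6:0}
[2] sub  $r6, $r5, $r6  →  {$r0:0, $r1:12, $r2:4, $r3:0, $r4:9, $r5:3, $r6:3}
[3] bne  $r6, $r3, L2  →  {$r0:0, $r1:12, $r2:4, $r3:0, $r4:9, $r5:3, $r6:3}  ⟨branch taken⟩
[4] slt  $r3, $r4, $r5  →  {$r0:0, $r1:12, $r2:4, $r3:0, $r4:9, $r5:3, $r6:3}
[2] sub  $r6, $r5, $r6  →  {$r0:0, $r1:12, $r2:4, $r3:0, $r4:9, $r5:3, $r6:0}
[3] bne  $r6, $r3, L2  →  {$r0:0, $r1:12, $r2:4, $r3:0, $r4:9, $r5:3, $r6:0}  ⟨branch fallthrough⟩
[4] slt  $r3, $r4, $r5  →  {$r0:0, $r1:12, $r2:4, $r3:0, $r4:9, $r5:3, $r6:0}
[5] ori   $r6, $r6, 8  →  {$r0:0, $r1:12, $r2:4, $r3:0, $r4:9, $r5:3, $r6:8}
[6] addi  $r6, $r4, 0  →  {$r0:0, $r1:12, $r2:4, $r3:0, $r4:9, $r5:3, $r6:9}
[7] bne  $r3, $r2, L11  →  {$r0:0, $r1:12, $r2:4, $r3:0, $r4:9, $r5:3, $r6:9}  ⟨branch taken⟩
[8] and  $r2, $r6, $r0  →  {$r0:0, $r1:12, $r2:0, $r3:0, $r4:9, $r5:3, $r6:9}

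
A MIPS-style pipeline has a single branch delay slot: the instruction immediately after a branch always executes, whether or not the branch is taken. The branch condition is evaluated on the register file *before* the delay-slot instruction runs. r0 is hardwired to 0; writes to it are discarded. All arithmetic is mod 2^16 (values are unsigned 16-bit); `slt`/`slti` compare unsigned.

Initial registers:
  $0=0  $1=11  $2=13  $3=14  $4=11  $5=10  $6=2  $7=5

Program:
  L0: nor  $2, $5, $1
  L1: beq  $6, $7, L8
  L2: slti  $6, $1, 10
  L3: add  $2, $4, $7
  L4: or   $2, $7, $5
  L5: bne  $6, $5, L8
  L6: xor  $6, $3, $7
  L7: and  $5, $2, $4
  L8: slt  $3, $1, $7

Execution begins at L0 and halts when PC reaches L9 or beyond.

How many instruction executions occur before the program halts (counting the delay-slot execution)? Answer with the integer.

8

  step pc=0: nor  $2, $5, $1  regs=(0,11,65524,14,11,10,2,5)
  step pc=1: beq  $6, $7, L8  cond=F  regs=(0,11,65524,14,11,10,2,5)
  step pc=2: slti  $6, $1, 10  regs=(0,11,65524,14,11,10,0,5)
  step pc=3: add  $2, $4, $7  regs=(0,11,16,14,11,10,0,5)
  step pc=4: or   $2, $7, $5  regs=(0,11,15,14,11,10,0,5)
  step pc=5: bne  $6, $5, L8  cond=T  regs=(0,11,15,14,11,10,0,5)
  step pc=6: xor  $6, $3, $7  regs=(0,11,15,14,11,10,11,5)
  step pc=8: slt  $3, $1, $7  regs=(0,11,15,0,11,10,11,5)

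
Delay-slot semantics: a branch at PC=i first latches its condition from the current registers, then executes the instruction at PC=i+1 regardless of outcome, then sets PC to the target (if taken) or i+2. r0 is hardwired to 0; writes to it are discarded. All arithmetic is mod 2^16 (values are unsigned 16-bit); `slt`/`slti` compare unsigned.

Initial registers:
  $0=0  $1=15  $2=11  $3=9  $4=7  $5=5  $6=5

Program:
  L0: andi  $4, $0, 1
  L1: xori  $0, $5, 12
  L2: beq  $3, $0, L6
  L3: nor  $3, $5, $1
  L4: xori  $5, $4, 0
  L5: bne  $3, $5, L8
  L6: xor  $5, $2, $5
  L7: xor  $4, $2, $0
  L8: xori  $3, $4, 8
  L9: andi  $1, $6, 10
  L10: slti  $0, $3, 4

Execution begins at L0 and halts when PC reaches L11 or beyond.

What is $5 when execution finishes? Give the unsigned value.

#0 andi  $4, $0, 1 ; 0/15/11/9/0/5/5
#1 xori  $0, $5, 12 ; 0/15/11/9/0/5/5
#2 beq  $3, $0, L6 ; 0/15/11/9/0/5/5 ; →fallthru
#3 nor  $3, $5, $1 ; 0/15/11/65520/0/5/5
#4 xori  $5, $4, 0 ; 0/15/11/65520/0/0/5
#5 bne  $3, $5, L8 ; 0/15/11/65520/0/0/5 ; →target
#6 xor  $5, $2, $5 ; 0/15/11/65520/0/11/5
#8 xori  $3, $4, 8 ; 0/15/11/8/0/11/5
#9 andi  $1, $6, 10 ; 0/0/11/8/0/11/5
#10 slti  $0, $3, 4 ; 0/0/11/8/0/11/5

11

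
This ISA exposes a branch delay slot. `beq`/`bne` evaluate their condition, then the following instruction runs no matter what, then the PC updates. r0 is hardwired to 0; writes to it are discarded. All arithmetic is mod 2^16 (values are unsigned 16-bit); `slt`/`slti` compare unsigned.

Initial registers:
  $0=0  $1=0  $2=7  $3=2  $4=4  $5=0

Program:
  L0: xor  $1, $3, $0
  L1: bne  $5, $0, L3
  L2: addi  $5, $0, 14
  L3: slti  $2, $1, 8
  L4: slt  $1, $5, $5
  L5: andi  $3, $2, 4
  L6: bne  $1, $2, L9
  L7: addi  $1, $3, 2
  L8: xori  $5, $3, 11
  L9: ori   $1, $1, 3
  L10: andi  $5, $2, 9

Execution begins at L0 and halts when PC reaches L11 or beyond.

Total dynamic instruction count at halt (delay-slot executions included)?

10

  step pc=0: xor  $1, $3, $0  regs=(0,2,7,2,4,0)
  step pc=1: bne  $5, $0, L3  cond=F  regs=(0,2,7,2,4,0)
  step pc=2: addi  $5, $0, 14  regs=(0,2,7,2,4,14)
  step pc=3: slti  $2, $1, 8  regs=(0,2,1,2,4,14)
  step pc=4: slt  $1, $5, $5  regs=(0,0,1,2,4,14)
  step pc=5: andi  $3, $2, 4  regs=(0,0,1,0,4,14)
  step pc=6: bne  $1, $2, L9  cond=T  regs=(0,0,1,0,4,14)
  step pc=7: addi  $1, $3, 2  regs=(0,2,1,0,4,14)
  step pc=9: ori   $1, $1, 3  regs=(0,3,1,0,4,14)
  step pc=10: andi  $5, $2, 9  regs=(0,3,1,0,4,1)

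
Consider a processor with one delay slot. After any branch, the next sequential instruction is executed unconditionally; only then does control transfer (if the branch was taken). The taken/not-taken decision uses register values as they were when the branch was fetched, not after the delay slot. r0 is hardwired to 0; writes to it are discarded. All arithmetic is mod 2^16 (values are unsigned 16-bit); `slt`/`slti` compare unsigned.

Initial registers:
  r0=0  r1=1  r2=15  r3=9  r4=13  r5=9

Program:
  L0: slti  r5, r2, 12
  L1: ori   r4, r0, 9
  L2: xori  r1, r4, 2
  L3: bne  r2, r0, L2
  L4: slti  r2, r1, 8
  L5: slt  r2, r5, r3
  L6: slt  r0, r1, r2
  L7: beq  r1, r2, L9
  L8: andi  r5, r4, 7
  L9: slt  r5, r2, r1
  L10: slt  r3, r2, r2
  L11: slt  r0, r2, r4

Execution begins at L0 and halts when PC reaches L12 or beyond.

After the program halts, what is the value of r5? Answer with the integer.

1

[0] slti  r5, r2, 12  →  {r0:0, r1:1, r2:15, r3:9, r4:13, r5:0}
[1] ori   r4, r0, 9  →  {r0:0, r1:1, r2:15, r3:9, r4:9, r5:0}
[2] xori  r1, r4, 2  →  {r0:0, r1:11, r2:15, r3:9, r4:9, r5:0}
[3] bne  r2, r0, L2  →  {r0:0, r1:11, r2:15, r3:9, r4:9, r5:0}  ⟨branch taken⟩
[4] slti  r2, r1, 8  →  {r0:0, r1:11, r2:0, r3:9, r4:9, r5:0}
[2] xori  r1, r4, 2  →  {r0:0, r1:11, r2:0, r3:9, r4:9, r5:0}
[3] bne  r2, r0, L2  →  {r0:0, r1:11, r2:0, r3:9, r4:9, r5:0}  ⟨branch fallthrough⟩
[4] slti  r2, r1, 8  →  {r0:0, r1:11, r2:0, r3:9, r4:9, r5:0}
[5] slt  r2, r5, r3  →  {r0:0, r1:11, r2:1, r3:9, r4:9, r5:0}
[6] slt  r0, r1, r2  →  {r0:0, r1:11, r2:1, r3:9, r4:9, r5:0}
[7] beq  r1, r2, L9  →  {r0:0, r1:11, r2:1, r3:9, r4:9, r5:0}  ⟨branch fallthrough⟩
[8] andi  r5, r4, 7  →  {r0:0, r1:11, r2:1, r3:9, r4:9, r5:1}
[9] slt  r5, r2, r1  →  {r0:0, r1:11, r2:1, r3:9, r4:9, r5:1}
[10] slt  r3, r2, r2  →  {r0:0, r1:11, r2:1, r3:0, r4:9, r5:1}
[11] slt  r0, r2, r4  →  {r0:0, r1:11, r2:1, r3:0, r4:9, r5:1}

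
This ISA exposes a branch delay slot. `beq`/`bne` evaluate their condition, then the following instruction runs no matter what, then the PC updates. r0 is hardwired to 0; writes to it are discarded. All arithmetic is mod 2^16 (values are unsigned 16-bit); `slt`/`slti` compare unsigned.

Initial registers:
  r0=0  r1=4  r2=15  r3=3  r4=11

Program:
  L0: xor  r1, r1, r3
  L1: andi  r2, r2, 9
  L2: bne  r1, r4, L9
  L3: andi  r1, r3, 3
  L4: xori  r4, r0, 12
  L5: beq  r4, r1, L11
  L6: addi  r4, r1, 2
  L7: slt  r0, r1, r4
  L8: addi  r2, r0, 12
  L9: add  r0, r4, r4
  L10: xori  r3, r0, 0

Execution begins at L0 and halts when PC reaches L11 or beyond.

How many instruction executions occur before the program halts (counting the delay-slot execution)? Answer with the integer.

PC=0  xor  r1, r1, r3        | r0=0 r1=7 r2=15 r3=3 r4=11
PC=1  andi  r2, r2, 9        | r0=0 r1=7 r2=9 r3=3 r4=11
PC=2  bne  r1, r4, L9        | r0=0 r1=7 r2=9 r3=3 r4=11  [TAKEN]
PC=3  andi  r1, r3, 3        | r0=0 r1=3 r2=9 r3=3 r4=11
PC=9  add  r0, r4, r4        | r0=0 r1=3 r2=9 r3=3 r4=11
PC=10 xori  r3, r0, 0        | r0=0 r1=3 r2=9 r3=0 r4=11

6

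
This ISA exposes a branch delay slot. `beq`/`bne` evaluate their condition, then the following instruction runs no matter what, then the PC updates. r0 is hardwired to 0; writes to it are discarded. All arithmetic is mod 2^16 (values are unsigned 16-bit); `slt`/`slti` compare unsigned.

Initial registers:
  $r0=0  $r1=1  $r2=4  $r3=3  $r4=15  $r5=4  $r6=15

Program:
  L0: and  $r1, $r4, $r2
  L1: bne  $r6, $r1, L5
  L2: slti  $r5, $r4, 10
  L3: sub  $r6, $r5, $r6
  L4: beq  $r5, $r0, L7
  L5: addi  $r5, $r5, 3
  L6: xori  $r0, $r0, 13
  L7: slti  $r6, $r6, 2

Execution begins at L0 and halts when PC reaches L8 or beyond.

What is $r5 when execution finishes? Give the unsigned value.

  step pc=0: and  $r1, $r4, $r2  regs=(0,4,4,3,15,4,15)
  step pc=1: bne  $r6, $r1, L5  cond=T  regs=(0,4,4,3,15,4,15)
  step pc=2: slti  $r5, $r4, 10  regs=(0,4,4,3,15,0,15)
  step pc=5: addi  $r5, $r5, 3  regs=(0,4,4,3,15,3,15)
  step pc=6: xori  $r0, $r0, 13  regs=(0,4,4,3,15,3,15)
  step pc=7: slti  $r6, $r6, 2  regs=(0,4,4,3,15,3,0)

3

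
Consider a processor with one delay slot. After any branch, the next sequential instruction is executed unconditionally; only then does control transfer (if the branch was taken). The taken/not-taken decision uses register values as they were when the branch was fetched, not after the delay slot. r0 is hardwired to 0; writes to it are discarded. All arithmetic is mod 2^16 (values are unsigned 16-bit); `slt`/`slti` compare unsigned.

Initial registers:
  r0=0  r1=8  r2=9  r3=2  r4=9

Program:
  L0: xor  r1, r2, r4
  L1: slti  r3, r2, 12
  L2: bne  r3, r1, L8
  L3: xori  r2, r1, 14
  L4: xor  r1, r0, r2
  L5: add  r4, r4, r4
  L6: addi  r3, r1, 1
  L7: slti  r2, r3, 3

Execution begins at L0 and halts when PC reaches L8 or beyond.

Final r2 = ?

14

#0 xor  r1, r2, r4 ; 0/0/9/2/9
#1 slti  r3, r2, 12 ; 0/0/9/1/9
#2 bne  r3, r1, L8 ; 0/0/9/1/9 ; →target
#3 xori  r2, r1, 14 ; 0/0/14/1/9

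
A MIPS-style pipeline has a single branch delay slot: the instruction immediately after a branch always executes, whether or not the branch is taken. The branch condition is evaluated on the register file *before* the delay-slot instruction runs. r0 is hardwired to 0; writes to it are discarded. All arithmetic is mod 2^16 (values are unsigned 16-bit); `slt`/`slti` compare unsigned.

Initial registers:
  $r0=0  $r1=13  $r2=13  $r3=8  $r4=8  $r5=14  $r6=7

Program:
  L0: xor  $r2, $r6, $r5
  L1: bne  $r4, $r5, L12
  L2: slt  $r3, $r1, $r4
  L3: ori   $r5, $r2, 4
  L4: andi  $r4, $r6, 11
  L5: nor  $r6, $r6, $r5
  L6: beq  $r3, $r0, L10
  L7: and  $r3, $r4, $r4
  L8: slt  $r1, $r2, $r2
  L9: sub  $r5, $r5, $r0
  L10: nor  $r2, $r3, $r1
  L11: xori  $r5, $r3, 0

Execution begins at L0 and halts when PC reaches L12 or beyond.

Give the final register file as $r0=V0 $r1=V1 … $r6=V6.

$r0=0 $r1=13 $r2=9 $r3=0 $r4=8 $r5=14 $r6=7

  step pc=0: xor  $r2, $r6, $r5  regs=(0,13,9,8,8,14,7)
  step pc=1: bne  $r4, $r5, L12  cond=T  regs=(0,13,9,8,8,14,7)
  step pc=2: slt  $r3, $r1, $r4  regs=(0,13,9,0,8,14,7)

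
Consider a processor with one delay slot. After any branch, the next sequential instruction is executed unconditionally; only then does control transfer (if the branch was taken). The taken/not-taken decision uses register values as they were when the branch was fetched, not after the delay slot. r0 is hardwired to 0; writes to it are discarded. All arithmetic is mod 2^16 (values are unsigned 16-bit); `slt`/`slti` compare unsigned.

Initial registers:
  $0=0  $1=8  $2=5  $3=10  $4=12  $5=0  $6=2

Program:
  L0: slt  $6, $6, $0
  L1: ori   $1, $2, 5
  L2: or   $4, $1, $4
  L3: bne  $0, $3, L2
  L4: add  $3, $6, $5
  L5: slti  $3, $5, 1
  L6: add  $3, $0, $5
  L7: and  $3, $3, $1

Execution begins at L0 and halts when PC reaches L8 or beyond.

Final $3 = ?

PC=0  slt  $6, $6, $0        | $0=0 $1=8 $2=5 $3=10 $4=12 $5=0 $6=0
PC=1  ori   $1, $2, 5        | $0=0 $1=5 $2=5 $3=10 $4=12 $5=0 $6=0
PC=2  or   $4, $1, $4        | $0=0 $1=5 $2=5 $3=10 $4=13 $5=0 $6=0
PC=3  bne  $0, $3, L2        | $0=0 $1=5 $2=5 $3=10 $4=13 $5=0 $6=0  [TAKEN]
PC=4  add  $3, $6, $5        | $0=0 $1=5 $2=5 $3=0 $4=13 $5=0 $6=0
PC=2  or   $4, $1, $4        | $0=0 $1=5 $2=5 $3=0 $4=13 $5=0 $6=0
PC=3  bne  $0, $3, L2        | $0=0 $1=5 $2=5 $3=0 $4=13 $5=0 $6=0  [not taken]
PC=4  add  $3, $6, $5        | $0=0 $1=5 $2=5 $3=0 $4=13 $5=0 $6=0
PC=5  slti  $3, $5, 1        | $0=0 $1=5 $2=5 $3=1 $4=13 $5=0 $6=0
PC=6  add  $3, $0, $5        | $0=0 $1=5 $2=5 $3=0 $4=13 $5=0 $6=0
PC=7  and  $3, $3, $1        | $0=0 $1=5 $2=5 $3=0 $4=13 $5=0 $6=0

0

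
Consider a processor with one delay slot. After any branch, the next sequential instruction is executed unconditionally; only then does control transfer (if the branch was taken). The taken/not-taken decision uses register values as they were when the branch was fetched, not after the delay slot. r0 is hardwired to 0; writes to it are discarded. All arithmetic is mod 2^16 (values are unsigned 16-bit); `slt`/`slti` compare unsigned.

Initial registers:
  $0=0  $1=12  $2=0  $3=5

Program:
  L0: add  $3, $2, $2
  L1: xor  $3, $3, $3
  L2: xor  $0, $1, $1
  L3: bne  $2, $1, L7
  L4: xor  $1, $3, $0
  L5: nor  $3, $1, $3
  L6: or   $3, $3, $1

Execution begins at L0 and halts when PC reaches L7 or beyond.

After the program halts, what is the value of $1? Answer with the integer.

  step pc=0: add  $3, $2, $2  regs=(0,12,0,0)
  step pc=1: xor  $3, $3, $3  regs=(0,12,0,0)
  step pc=2: xor  $0, $1, $1  regs=(0,12,0,0)
  step pc=3: bne  $2, $1, L7  cond=T  regs=(0,12,0,0)
  step pc=4: xor  $1, $3, $0  regs=(0,0,0,0)

0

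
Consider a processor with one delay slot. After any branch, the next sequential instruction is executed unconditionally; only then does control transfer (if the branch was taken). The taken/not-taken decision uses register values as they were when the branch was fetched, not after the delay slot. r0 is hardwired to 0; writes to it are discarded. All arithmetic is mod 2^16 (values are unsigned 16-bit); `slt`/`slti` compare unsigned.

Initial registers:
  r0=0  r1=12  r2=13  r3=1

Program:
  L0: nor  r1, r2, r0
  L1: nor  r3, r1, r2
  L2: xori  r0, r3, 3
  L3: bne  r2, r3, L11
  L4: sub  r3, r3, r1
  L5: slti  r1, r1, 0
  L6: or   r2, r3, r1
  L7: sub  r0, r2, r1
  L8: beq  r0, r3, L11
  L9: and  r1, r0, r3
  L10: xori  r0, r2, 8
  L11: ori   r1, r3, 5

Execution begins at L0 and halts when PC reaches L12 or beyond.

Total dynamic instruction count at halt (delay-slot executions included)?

6

#0 nor  r1, r2, r0 ; 0/65522/13/1
#1 nor  r3, r1, r2 ; 0/65522/13/0
#2 xori  r0, r3, 3 ; 0/65522/13/0
#3 bne  r2, r3, L11 ; 0/65522/13/0 ; →target
#4 sub  r3, r3, r1 ; 0/65522/13/14
#11 ori   r1, r3, 5 ; 0/15/13/14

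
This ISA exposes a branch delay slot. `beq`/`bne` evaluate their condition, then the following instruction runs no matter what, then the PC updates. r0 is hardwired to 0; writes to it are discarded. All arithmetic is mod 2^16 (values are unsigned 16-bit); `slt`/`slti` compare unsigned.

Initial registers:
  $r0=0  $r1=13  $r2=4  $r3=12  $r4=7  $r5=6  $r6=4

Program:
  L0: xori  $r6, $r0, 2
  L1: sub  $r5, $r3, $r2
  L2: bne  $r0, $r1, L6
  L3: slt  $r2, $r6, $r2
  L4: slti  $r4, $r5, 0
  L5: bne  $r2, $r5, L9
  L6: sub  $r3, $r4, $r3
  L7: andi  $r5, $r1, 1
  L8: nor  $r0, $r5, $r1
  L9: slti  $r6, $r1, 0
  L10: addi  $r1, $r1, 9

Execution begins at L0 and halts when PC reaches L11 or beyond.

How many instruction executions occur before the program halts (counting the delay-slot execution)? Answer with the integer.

#0 xori  $r6, $r0, 2 ; 0/13/4/12/7/6/2
#1 sub  $r5, $r3, $r2 ; 0/13/4/12/7/8/2
#2 bne  $r0, $r1, L6 ; 0/13/4/12/7/8/2 ; →target
#3 slt  $r2, $r6, $r2 ; 0/13/1/12/7/8/2
#6 sub  $r3, $r4, $r3 ; 0/13/1/65531/7/8/2
#7 andi  $r5, $r1, 1 ; 0/13/1/65531/7/1/2
#8 nor  $r0, $r5, $r1 ; 0/13/1/65531/7/1/2
#9 slti  $r6, $r1, 0 ; 0/13/1/65531/7/1/0
#10 addi  $r1, $r1, 9 ; 0/22/1/65531/7/1/0

9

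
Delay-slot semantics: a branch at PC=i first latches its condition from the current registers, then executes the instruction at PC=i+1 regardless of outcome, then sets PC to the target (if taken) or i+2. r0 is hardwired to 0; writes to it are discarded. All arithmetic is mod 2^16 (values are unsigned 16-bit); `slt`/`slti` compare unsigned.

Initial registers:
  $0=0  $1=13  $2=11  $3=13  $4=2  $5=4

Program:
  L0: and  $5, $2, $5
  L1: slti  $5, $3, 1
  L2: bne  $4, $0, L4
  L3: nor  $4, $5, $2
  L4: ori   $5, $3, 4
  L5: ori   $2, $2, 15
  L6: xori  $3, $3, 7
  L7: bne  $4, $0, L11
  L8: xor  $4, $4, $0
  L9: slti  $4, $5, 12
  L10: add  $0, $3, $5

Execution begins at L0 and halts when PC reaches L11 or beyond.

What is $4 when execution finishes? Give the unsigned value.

[0] and  $5, $2, $5  →  {$0:0, $1:13, $2:11, $3:13, $4:2, $5:0}
[1] slti  $5, $3, 1  →  {$0:0, $1:13, $2:11, $3:13, $4:2, $5:0}
[2] bne  $4, $0, L4  →  {$0:0, $1:13, $2:11, $3:13, $4:2, $5:0}  ⟨branch taken⟩
[3] nor  $4, $5, $2  →  {$0:0, $1:13, $2:11, $3:13, $4:65524, $5:0}
[4] ori   $5, $3, 4  →  {$0:0, $1:13, $2:11, $3:13, $4:65524, $5:13}
[5] ori   $2, $2, 15  →  {$0:0, $1:13, $2:15, $3:13, $4:65524, $5:13}
[6] xori  $3, $3, 7  →  {$0:0, $1:13, $2:15, $3:10, $4:65524, $5:13}
[7] bne  $4, $0, L11  →  {$0:0, $1:13, $2:15, $3:10, $4:65524, $5:13}  ⟨branch taken⟩
[8] xor  $4, $4, $0  →  {$0:0, $1:13, $2:15, $3:10, $4:65524, $5:13}

65524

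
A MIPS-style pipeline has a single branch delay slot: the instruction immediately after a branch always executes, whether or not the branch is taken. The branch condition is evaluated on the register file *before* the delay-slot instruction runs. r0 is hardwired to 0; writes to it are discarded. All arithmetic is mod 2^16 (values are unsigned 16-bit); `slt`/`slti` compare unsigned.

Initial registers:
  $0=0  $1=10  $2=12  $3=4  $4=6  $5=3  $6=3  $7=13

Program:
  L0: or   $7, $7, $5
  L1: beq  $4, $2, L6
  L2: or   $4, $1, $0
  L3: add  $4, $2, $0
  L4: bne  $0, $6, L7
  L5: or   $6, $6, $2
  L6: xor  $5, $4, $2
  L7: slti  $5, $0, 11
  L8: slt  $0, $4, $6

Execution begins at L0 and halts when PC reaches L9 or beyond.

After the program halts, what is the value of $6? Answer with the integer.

15

[0] or   $7, $7, $5  →  {$0:0, $1:10, $2:12, $3:4, $4:6, $5:3, $6:3, $7:15}
[1] beq  $4, $2, L6  →  {$0:0, $1:10, $2:12, $3:4, $4:6, $5:3, $6:3, $7:15}  ⟨branch fallthrough⟩
[2] or   $4, $1, $0  →  {$0:0, $1:10, $2:12, $3:4, $4:10, $5:3, $6:3, $7:15}
[3] add  $4, $2, $0  →  {$0:0, $1:10, $2:12, $3:4, $4:12, $5:3, $6:3, $7:15}
[4] bne  $0, $6, L7  →  {$0:0, $1:10, $2:12, $3:4, $4:12, $5:3, $6:3, $7:15}  ⟨branch taken⟩
[5] or   $6, $6, $2  →  {$0:0, $1:10, $2:12, $3:4, $4:12, $5:3, $6:15, $7:15}
[7] slti  $5, $0, 11  →  {$0:0, $1:10, $2:12, $3:4, $4:12, $5:1, $6:15, $7:15}
[8] slt  $0, $4, $6  →  {$0:0, $1:10, $2:12, $3:4, $4:12, $5:1, $6:15, $7:15}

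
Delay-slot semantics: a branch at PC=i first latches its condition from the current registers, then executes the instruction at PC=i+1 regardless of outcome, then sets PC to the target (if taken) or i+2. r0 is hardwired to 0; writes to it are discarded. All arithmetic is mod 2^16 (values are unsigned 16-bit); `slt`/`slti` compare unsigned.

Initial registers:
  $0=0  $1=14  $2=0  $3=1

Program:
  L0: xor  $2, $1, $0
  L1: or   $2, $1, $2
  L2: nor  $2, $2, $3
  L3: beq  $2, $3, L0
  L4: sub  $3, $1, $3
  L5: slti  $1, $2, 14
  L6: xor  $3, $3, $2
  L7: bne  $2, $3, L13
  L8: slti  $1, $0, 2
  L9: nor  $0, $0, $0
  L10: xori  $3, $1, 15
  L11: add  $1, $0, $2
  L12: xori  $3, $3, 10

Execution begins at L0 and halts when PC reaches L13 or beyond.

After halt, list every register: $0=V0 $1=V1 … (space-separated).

$0=0 $1=1 $2=65520 $3=65533

PC=0  xor  $2, $1, $0        | $0=0 $1=14 $2=14 $3=1
PC=1  or   $2, $1, $2        | $0=0 $1=14 $2=14 $3=1
PC=2  nor  $2, $2, $3        | $0=0 $1=14 $2=65520 $3=1
PC=3  beq  $2, $3, L0        | $0=0 $1=14 $2=65520 $3=1  [not taken]
PC=4  sub  $3, $1, $3        | $0=0 $1=14 $2=65520 $3=13
PC=5  slti  $1, $2, 14       | $0=0 $1=0 $2=65520 $3=13
PC=6  xor  $3, $3, $2        | $0=0 $1=0 $2=65520 $3=65533
PC=7  bne  $2, $3, L13       | $0=0 $1=0 $2=65520 $3=65533  [TAKEN]
PC=8  slti  $1, $0, 2        | $0=0 $1=1 $2=65520 $3=65533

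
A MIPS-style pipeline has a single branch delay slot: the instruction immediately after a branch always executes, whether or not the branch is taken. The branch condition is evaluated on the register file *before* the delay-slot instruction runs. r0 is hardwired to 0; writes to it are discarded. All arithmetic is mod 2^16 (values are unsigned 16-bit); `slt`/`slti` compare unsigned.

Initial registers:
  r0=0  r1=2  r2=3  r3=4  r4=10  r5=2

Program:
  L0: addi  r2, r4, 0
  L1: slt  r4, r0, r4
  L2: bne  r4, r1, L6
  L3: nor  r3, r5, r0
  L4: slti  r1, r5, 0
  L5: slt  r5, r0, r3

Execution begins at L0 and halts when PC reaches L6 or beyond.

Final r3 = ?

65533

[0] addi  r2, r4, 0  →  {r0:0, r1:2, r2:10, r3:4, r4:10, r5:2}
[1] slt  r4, r0, r4  →  {r0:0, r1:2, r2:10, r3:4, r4:1, r5:2}
[2] bne  r4, r1, L6  →  {r0:0, r1:2, r2:10, r3:4, r4:1, r5:2}  ⟨branch taken⟩
[3] nor  r3, r5, r0  →  {r0:0, r1:2, r2:10, r3:65533, r4:1, r5:2}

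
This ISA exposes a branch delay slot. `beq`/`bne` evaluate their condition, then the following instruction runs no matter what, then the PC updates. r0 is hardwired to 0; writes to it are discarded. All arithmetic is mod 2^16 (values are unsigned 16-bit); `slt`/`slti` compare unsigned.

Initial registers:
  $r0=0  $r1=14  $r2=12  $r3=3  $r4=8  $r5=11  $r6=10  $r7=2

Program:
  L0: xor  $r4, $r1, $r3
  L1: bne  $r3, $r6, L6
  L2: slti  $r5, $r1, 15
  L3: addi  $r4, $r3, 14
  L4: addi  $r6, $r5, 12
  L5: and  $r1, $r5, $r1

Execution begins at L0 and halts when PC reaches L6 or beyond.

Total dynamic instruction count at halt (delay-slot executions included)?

#0 xor  $r4, $r1, $r3 ; 0/14/12/3/13/11/10/2
#1 bne  $r3, $r6, L6 ; 0/14/12/3/13/11/10/2 ; →target
#2 slti  $r5, $r1, 15 ; 0/14/12/3/13/1/10/2

3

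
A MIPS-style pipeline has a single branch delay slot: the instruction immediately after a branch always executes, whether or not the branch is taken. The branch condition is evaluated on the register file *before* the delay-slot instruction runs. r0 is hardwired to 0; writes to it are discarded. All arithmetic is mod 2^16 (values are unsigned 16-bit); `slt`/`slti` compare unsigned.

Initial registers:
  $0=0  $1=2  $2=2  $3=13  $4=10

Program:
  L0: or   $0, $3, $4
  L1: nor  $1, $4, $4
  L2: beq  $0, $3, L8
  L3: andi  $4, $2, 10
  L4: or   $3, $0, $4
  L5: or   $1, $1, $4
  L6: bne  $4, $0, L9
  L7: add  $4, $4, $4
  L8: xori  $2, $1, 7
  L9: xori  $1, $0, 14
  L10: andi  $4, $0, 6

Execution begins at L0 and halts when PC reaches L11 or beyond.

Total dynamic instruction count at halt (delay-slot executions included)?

#0 or   $0, $3, $4 ; 0/2/2/13/10
#1 nor  $1, $4, $4 ; 0/65525/2/13/10
#2 beq  $0, $3, L8 ; 0/65525/2/13/10 ; →fallthru
#3 andi  $4, $2, 10 ; 0/65525/2/13/2
#4 or   $3, $0, $4 ; 0/65525/2/2/2
#5 or   $1, $1, $4 ; 0/65527/2/2/2
#6 bne  $4, $0, L9 ; 0/65527/2/2/2 ; →target
#7 add  $4, $4, $4 ; 0/65527/2/2/4
#9 xori  $1, $0, 14 ; 0/14/2/2/4
#10 andi  $4, $0, 6 ; 0/14/2/2/0

10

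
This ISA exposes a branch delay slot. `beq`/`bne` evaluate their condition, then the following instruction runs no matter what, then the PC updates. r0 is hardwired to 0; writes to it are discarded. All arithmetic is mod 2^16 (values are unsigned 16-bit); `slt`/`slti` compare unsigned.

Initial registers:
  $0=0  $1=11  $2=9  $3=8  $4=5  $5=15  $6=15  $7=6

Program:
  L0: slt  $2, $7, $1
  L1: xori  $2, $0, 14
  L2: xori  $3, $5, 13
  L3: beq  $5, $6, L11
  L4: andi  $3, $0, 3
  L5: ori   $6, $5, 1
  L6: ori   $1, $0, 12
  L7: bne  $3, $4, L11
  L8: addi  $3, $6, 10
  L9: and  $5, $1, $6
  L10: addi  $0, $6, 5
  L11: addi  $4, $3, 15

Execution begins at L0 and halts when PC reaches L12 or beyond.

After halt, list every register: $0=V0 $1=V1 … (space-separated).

$0=0 $1=11 $2=14 $3=0 $4=15 $5=15 $6=15 $7=6

  step pc=0: slt  $2, $7, $1  regs=(0,11,1,8,5,15,15,6)
  step pc=1: xori  $2, $0, 14  regs=(0,11,14,8,5,15,15,6)
  step pc=2: xori  $3, $5, 13  regs=(0,11,14,2,5,15,15,6)
  step pc=3: beq  $5, $6, L11  cond=T  regs=(0,11,14,2,5,15,15,6)
  step pc=4: andi  $3, $0, 3  regs=(0,11,14,0,5,15,15,6)
  step pc=11: addi  $4, $3, 15  regs=(0,11,14,0,15,15,15,6)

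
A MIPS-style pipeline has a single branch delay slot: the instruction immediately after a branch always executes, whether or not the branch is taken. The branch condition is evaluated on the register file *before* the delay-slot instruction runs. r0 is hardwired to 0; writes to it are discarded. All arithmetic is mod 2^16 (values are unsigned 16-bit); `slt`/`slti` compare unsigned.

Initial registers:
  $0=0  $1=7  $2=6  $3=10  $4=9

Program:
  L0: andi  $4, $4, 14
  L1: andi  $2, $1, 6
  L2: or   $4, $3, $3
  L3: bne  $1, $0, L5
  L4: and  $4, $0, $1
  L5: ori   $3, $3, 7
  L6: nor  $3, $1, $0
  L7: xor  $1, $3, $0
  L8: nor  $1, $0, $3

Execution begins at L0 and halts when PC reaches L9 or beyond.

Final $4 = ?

0

  step pc=0: andi  $4, $4, 14  regs=(0,7,6,10,8)
  step pc=1: andi  $2, $1, 6  regs=(0,7,6,10,8)
  step pc=2: or   $4, $3, $3  regs=(0,7,6,10,10)
  step pc=3: bne  $1, $0, L5  cond=T  regs=(0,7,6,10,10)
  step pc=4: and  $4, $0, $1  regs=(0,7,6,10,0)
  step pc=5: ori   $3, $3, 7  regs=(0,7,6,15,0)
  step pc=6: nor  $3, $1, $0  regs=(0,7,6,65528,0)
  step pc=7: xor  $1, $3, $0  regs=(0,65528,6,65528,0)
  step pc=8: nor  $1, $0, $3  regs=(0,7,6,65528,0)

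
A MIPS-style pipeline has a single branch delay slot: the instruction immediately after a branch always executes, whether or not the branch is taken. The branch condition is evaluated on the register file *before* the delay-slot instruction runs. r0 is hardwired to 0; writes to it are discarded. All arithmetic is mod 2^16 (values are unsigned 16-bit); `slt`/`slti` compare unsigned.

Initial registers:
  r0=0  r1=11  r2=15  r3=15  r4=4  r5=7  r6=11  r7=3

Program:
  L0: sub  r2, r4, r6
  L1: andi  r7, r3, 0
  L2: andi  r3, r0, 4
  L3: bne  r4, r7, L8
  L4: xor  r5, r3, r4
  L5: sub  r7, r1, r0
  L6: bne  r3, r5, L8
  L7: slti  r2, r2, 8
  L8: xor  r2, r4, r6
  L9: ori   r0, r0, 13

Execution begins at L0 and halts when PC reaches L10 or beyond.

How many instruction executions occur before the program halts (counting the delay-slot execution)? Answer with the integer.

PC=0  sub  r2, r4, r6        | r0=0 r1=11 r2=65529 r3=15 r4=4 r5=7 r6=11 r7=3
PC=1  andi  r7, r3, 0        | r0=0 r1=11 r2=65529 r3=15 r4=4 r5=7 r6=11 r7=0
PC=2  andi  r3, r0, 4        | r0=0 r1=11 r2=65529 r3=0 r4=4 r5=7 r6=11 r7=0
PC=3  bne  r4, r7, L8        | r0=0 r1=11 r2=65529 r3=0 r4=4 r5=7 r6=11 r7=0  [TAKEN]
PC=4  xor  r5, r3, r4        | r0=0 r1=11 r2=65529 r3=0 r4=4 r5=4 r6=11 r7=0
PC=8  xor  r2, r4, r6        | r0=0 r1=11 r2=15 r3=0 r4=4 r5=4 r6=11 r7=0
PC=9  ori   r0, r0, 13       | r0=0 r1=11 r2=15 r3=0 r4=4 r5=4 r6=11 r7=0

7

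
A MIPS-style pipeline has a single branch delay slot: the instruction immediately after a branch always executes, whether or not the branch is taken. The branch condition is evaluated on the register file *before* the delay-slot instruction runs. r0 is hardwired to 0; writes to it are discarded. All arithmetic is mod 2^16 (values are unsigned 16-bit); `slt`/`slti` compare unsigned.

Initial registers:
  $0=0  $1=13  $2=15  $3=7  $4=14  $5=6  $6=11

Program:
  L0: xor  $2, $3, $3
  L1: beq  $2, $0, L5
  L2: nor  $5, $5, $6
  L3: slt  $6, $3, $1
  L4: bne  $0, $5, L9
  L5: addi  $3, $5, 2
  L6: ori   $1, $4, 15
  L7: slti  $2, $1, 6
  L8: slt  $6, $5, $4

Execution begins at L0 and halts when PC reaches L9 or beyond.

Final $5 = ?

65520

PC=0  xor  $2, $3, $3        | $0=0 $1=13 $2=0 $3=7 $4=14 $5=6 $6=11
PC=1  beq  $2, $0, L5        | $0=0 $1=13 $2=0 $3=7 $4=14 $5=6 $6=11  [TAKEN]
PC=2  nor  $5, $5, $6        | $0=0 $1=13 $2=0 $3=7 $4=14 $5=65520 $6=11
PC=5  addi  $3, $5, 2        | $0=0 $1=13 $2=0 $3=65522 $4=14 $5=65520 $6=11
PC=6  ori   $1, $4, 15       | $0=0 $1=15 $2=0 $3=65522 $4=14 $5=65520 $6=11
PC=7  slti  $2, $1, 6        | $0=0 $1=15 $2=0 $3=65522 $4=14 $5=65520 $6=11
PC=8  slt  $6, $5, $4        | $0=0 $1=15 $2=0 $3=65522 $4=14 $5=65520 $6=0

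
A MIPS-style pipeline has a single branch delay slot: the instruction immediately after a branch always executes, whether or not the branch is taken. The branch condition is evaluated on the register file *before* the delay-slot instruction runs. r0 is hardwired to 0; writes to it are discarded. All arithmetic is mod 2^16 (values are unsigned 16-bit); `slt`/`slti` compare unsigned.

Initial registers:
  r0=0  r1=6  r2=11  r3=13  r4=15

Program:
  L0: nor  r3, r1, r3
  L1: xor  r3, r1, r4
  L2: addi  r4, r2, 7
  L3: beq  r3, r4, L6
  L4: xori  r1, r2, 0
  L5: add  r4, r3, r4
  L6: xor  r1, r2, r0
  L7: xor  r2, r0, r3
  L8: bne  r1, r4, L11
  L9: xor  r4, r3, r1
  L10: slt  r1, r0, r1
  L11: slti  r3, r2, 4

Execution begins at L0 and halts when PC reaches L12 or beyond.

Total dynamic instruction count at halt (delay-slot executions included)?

11

  step pc=0: nor  r3, r1, r3  regs=(0,6,11,65520,15)
  step pc=1: xor  r3, r1, r4  regs=(0,6,11,9,15)
  step pc=2: addi  r4, r2, 7  regs=(0,6,11,9,18)
  step pc=3: beq  r3, r4, L6  cond=F  regs=(0,6,11,9,18)
  step pc=4: xori  r1, r2, 0  regs=(0,11,11,9,18)
  step pc=5: add  r4, r3, r4  regs=(0,11,11,9,27)
  step pc=6: xor  r1, r2, r0  regs=(0,11,11,9,27)
  step pc=7: xor  r2, r0, r3  regs=(0,11,9,9,27)
  step pc=8: bne  r1, r4, L11  cond=T  regs=(0,11,9,9,27)
  step pc=9: xor  r4, r3, r1  regs=(0,11,9,9,2)
  step pc=11: slti  r3, r2, 4  regs=(0,11,9,0,2)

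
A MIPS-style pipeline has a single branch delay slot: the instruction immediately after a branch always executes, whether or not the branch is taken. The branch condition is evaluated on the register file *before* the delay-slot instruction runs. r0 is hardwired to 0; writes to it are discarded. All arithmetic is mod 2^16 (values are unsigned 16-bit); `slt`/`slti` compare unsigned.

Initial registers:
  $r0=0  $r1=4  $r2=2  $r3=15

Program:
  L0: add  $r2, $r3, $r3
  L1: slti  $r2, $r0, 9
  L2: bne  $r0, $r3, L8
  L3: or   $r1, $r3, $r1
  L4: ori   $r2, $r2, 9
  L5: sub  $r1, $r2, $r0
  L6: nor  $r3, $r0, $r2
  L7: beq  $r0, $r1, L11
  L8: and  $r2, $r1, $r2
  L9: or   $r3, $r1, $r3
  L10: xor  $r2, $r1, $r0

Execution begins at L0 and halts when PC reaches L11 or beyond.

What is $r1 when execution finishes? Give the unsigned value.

15

  step pc=0: add  $r2, $r3, $r3  regs=(0,4,30,15)
  step pc=1: slti  $r2, $r0, 9  regs=(0,4,1,15)
  step pc=2: bne  $r0, $r3, L8  cond=T  regs=(0,4,1,15)
  step pc=3: or   $r1, $r3, $r1  regs=(0,15,1,15)
  step pc=8: and  $r2, $r1, $r2  regs=(0,15,1,15)
  step pc=9: or   $r3, $r1, $r3  regs=(0,15,1,15)
  step pc=10: xor  $r2, $r1, $r0  regs=(0,15,15,15)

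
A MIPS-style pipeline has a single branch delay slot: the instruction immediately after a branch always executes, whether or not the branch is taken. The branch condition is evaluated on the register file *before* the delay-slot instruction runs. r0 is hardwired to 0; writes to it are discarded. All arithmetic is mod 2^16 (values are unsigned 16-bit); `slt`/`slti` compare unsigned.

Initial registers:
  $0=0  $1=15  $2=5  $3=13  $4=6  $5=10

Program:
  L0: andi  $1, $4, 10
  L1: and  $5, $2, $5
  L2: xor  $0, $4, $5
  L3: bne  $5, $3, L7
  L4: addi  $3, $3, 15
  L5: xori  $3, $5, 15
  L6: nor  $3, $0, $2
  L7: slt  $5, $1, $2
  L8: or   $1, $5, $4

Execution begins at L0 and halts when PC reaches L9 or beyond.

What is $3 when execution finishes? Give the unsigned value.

28

#0 andi  $1, $4, 10 ; 0/2/5/13/6/10
#1 and  $5, $2, $5 ; 0/2/5/13/6/0
#2 xor  $0, $4, $5 ; 0/2/5/13/6/0
#3 bne  $5, $3, L7 ; 0/2/5/13/6/0 ; →target
#4 addi  $3, $3, 15 ; 0/2/5/28/6/0
#7 slt  $5, $1, $2 ; 0/2/5/28/6/1
#8 or   $1, $5, $4 ; 0/7/5/28/6/1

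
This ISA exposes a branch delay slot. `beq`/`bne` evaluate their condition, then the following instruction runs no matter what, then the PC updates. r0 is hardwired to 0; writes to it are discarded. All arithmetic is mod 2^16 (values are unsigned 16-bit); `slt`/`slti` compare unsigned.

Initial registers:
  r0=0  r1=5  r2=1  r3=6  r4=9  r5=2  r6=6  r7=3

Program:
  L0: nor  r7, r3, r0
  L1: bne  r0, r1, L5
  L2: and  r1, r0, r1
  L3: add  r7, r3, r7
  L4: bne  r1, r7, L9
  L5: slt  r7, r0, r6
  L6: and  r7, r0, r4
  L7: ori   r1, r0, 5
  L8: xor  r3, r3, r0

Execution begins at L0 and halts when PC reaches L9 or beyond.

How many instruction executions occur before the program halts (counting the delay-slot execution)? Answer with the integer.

PC=0  nor  r7, r3, r0        | r0=0 r1=5 r2=1 r3=6 r4=9 r5=2 r6=6 r7=65529
PC=1  bne  r0, r1, L5        | r0=0 r1=5 r2=1 r3=6 r4=9 r5=2 r6=6 r7=65529  [TAKEN]
PC=2  and  r1, r0, r1        | r0=0 r1=0 r2=1 r3=6 r4=9 r5=2 r6=6 r7=65529
PC=5  slt  r7, r0, r6        | r0=0 r1=0 r2=1 r3=6 r4=9 r5=2 r6=6 r7=1
PC=6  and  r7, r0, r4        | r0=0 r1=0 r2=1 r3=6 r4=9 r5=2 r6=6 r7=0
PC=7  ori   r1, r0, 5        | r0=0 r1=5 r2=1 r3=6 r4=9 r5=2 r6=6 r7=0
PC=8  xor  r3, r3, r0        | r0=0 r1=5 r2=1 r3=6 r4=9 r5=2 r6=6 r7=0

7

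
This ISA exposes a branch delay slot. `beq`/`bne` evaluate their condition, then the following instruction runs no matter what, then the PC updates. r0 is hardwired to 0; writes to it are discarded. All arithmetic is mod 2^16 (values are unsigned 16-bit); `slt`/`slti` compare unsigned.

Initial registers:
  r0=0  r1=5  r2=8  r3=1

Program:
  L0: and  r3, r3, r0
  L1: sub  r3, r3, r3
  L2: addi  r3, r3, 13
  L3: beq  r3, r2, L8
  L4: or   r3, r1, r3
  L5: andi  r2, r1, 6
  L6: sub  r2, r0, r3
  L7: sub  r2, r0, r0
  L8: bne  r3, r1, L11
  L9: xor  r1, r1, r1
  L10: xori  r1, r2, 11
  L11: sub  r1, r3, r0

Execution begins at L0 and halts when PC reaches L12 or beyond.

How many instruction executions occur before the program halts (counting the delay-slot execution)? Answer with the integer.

[0] and  r3, r3, r0  →  {r0:0, r1:5, r2:8, r3:0}
[1] sub  r3, r3, r3  →  {r0:0, r1:5, r2:8, r3:0}
[2] addi  r3, r3, 13  →  {r0:0, r1:5, r2:8, r3:13}
[3] beq  r3, r2, L8  →  {r0:0, r1:5, r2:8, r3:13}  ⟨branch fallthrough⟩
[4] or   r3, r1, r3  →  {r0:0, r1:5, r2:8, r3:13}
[5] andi  r2, r1, 6  →  {r0:0, r1:5, r2:4, r3:13}
[6] sub  r2, r0, r3  →  {r0:0, r1:5, r2:65523, r3:13}
[7] sub  r2, r0, r0  →  {r0:0, r1:5, r2:0, r3:13}
[8] bne  r3, r1, L11  →  {r0:0, r1:5, r2:0, r3:13}  ⟨branch taken⟩
[9] xor  r1, r1, r1  →  {r0:0, r1:0, r2:0, r3:13}
[11] sub  r1, r3, r0  →  {r0:0, r1:13, r2:0, r3:13}

11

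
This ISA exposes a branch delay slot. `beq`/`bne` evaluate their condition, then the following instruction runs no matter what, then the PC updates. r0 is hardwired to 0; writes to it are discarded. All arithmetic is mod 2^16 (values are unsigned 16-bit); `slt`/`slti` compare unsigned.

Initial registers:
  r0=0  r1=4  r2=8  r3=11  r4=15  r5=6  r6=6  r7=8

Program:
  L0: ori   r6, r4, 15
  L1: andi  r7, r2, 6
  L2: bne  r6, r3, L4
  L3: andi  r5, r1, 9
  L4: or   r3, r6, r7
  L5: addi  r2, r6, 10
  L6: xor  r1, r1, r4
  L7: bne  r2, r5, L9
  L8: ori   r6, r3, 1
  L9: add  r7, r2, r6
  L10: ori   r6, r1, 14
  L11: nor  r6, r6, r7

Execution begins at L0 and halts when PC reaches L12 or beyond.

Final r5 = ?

  step pc=0: ori   r6, r4, 15  regs=(0,4,8,11,15,6,15,8)
  step pc=1: andi  r7, r2, 6  regs=(0,4,8,11,15,6,15,0)
  step pc=2: bne  r6, r3, L4  cond=T  regs=(0,4,8,11,15,6,15,0)
  step pc=3: andi  r5, r1, 9  regs=(0,4,8,11,15,0,15,0)
  step pc=4: or   r3, r6, r7  regs=(0,4,8,15,15,0,15,0)
  step pc=5: addi  r2, r6, 10  regs=(0,4,25,15,15,0,15,0)
  step pc=6: xor  r1, r1, r4  regs=(0,11,25,15,15,0,15,0)
  step pc=7: bne  r2, r5, L9  cond=T  regs=(0,11,25,15,15,0,15,0)
  step pc=8: ori   r6, r3, 1  regs=(0,11,25,15,15,0,15,0)
  step pc=9: add  r7, r2, r6  regs=(0,11,25,15,15,0,15,40)
  step pc=10: ori   r6, r1, 14  regs=(0,11,25,15,15,0,15,40)
  step pc=11: nor  r6, r6, r7  regs=(0,11,25,15,15,0,65488,40)

0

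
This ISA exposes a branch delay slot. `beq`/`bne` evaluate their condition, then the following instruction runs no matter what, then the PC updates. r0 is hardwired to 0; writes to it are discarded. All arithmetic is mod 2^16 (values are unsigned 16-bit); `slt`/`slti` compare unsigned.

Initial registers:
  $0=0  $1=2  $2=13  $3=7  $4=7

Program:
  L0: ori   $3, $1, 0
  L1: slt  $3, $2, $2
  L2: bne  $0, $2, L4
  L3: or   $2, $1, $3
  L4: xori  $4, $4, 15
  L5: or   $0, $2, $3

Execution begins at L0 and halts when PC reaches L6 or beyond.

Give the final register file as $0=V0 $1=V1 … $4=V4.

PC=0  ori   $3, $1, 0        | $0=0 $1=2 $2=13 $3=2 $4=7
PC=1  slt  $3, $2, $2        | $0=0 $1=2 $2=13 $3=0 $4=7
PC=2  bne  $0, $2, L4        | $0=0 $1=2 $2=13 $3=0 $4=7  [TAKEN]
PC=3  or   $2, $1, $3        | $0=0 $1=2 $2=2 $3=0 $4=7
PC=4  xori  $4, $4, 15       | $0=0 $1=2 $2=2 $3=0 $4=8
PC=5  or   $0, $2, $3        | $0=0 $1=2 $2=2 $3=0 $4=8

$0=0 $1=2 $2=2 $3=0 $4=8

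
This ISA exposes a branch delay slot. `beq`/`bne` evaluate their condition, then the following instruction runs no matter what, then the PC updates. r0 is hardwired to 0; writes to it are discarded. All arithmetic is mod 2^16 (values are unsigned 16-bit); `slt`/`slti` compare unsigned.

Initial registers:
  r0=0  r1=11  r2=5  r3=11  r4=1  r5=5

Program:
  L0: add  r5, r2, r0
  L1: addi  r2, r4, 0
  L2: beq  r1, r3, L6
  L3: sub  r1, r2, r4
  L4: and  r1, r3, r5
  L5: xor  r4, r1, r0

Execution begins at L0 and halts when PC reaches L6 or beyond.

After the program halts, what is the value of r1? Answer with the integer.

0

[0] add  r5, r2, r0  →  {r0:0, r1:11, r2:5, r3:11, r4:1, r5:5}
[1] addi  r2, r4, 0  →  {r0:0, r1:11, r2:1, r3:11, r4:1, r5:5}
[2] beq  r1, r3, L6  →  {r0:0, r1:11, r2:1, r3:11, r4:1, r5:5}  ⟨branch taken⟩
[3] sub  r1, r2, r4  →  {r0:0, r1:0, r2:1, r3:11, r4:1, r5:5}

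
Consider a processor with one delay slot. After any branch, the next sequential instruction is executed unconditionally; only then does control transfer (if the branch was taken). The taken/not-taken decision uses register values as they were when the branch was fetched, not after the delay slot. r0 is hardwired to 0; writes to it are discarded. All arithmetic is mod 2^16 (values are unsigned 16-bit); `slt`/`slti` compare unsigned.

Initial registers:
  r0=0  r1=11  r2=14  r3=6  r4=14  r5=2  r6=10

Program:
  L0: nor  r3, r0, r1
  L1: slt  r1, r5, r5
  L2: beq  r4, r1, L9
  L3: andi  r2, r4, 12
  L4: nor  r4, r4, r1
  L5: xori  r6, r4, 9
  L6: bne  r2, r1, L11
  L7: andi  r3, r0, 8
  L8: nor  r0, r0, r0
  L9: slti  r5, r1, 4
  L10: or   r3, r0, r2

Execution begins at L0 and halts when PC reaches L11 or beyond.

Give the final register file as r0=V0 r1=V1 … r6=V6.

r0=0 r1=0 r2=12 r3=0 r4=65521 r5=2 r6=65528

  step pc=0: nor  r3, r0, r1  regs=(0,11,14,65524,14,2,10)
  step pc=1: slt  r1, r5, r5  regs=(0,0,14,65524,14,2,10)
  step pc=2: beq  r4, r1, L9  cond=F  regs=(0,0,14,65524,14,2,10)
  step pc=3: andi  r2, r4, 12  regs=(0,0,12,65524,14,2,10)
  step pc=4: nor  r4, r4, r1  regs=(0,0,12,65524,65521,2,10)
  step pc=5: xori  r6, r4, 9  regs=(0,0,12,65524,65521,2,65528)
  step pc=6: bne  r2, r1, L11  cond=T  regs=(0,0,12,65524,65521,2,65528)
  step pc=7: andi  r3, r0, 8  regs=(0,0,12,0,65521,2,65528)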